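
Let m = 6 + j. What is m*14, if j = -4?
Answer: 28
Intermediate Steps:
m = 2 (m = 6 - 4 = 2)
m*14 = 2*14 = 28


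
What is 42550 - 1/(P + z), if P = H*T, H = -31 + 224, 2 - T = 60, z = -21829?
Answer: 1405128651/33023 ≈ 42550.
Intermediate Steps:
T = -58 (T = 2 - 1*60 = 2 - 60 = -58)
H = 193
P = -11194 (P = 193*(-58) = -11194)
42550 - 1/(P + z) = 42550 - 1/(-11194 - 21829) = 42550 - 1/(-33023) = 42550 - 1*(-1/33023) = 42550 + 1/33023 = 1405128651/33023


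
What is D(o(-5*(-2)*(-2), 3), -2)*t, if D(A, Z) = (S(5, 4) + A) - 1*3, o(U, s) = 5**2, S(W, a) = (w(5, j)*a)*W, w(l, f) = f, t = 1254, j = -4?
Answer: -72732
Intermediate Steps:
S(W, a) = -4*W*a (S(W, a) = (-4*a)*W = -4*W*a)
o(U, s) = 25
D(A, Z) = -83 + A (D(A, Z) = (-4*5*4 + A) - 1*3 = (-80 + A) - 3 = -83 + A)
D(o(-5*(-2)*(-2), 3), -2)*t = (-83 + 25)*1254 = -58*1254 = -72732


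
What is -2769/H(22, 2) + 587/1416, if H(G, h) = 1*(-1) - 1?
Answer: 1961039/1416 ≈ 1384.9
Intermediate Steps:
H(G, h) = -2 (H(G, h) = -1 - 1 = -2)
-2769/H(22, 2) + 587/1416 = -2769/(-2) + 587/1416 = -2769*(-1/2) + 587*(1/1416) = 2769/2 + 587/1416 = 1961039/1416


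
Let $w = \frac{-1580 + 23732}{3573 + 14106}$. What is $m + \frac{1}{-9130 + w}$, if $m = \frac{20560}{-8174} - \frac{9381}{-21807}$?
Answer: $- \frac{5215281155595}{2501071226162} \approx -2.0852$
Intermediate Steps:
$w = \frac{104}{83}$ ($w = \frac{22152}{17679} = 22152 \cdot \frac{1}{17679} = \frac{104}{83} \approx 1.253$)
$m = - \frac{61945271}{29708403}$ ($m = 20560 \left(- \frac{1}{8174}\right) - - \frac{3127}{7269} = - \frac{10280}{4087} + \frac{3127}{7269} = - \frac{61945271}{29708403} \approx -2.0851$)
$m + \frac{1}{-9130 + w} = - \frac{61945271}{29708403} + \frac{1}{-9130 + \frac{104}{83}} = - \frac{61945271}{29708403} + \frac{1}{- \frac{757686}{83}} = - \frac{61945271}{29708403} - \frac{83}{757686} = - \frac{5215281155595}{2501071226162}$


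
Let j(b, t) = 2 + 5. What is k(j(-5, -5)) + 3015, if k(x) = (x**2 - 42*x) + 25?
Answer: 2795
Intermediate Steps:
j(b, t) = 7
k(x) = 25 + x**2 - 42*x
k(j(-5, -5)) + 3015 = (25 + 7**2 - 42*7) + 3015 = (25 + 49 - 294) + 3015 = -220 + 3015 = 2795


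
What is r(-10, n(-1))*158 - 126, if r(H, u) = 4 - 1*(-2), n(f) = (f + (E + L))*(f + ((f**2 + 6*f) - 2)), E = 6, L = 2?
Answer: 822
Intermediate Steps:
n(f) = (8 + f)*(-2 + f**2 + 7*f) (n(f) = (f + (6 + 2))*(f + ((f**2 + 6*f) - 2)) = (f + 8)*(f + (-2 + f**2 + 6*f)) = (8 + f)*(-2 + f**2 + 7*f))
r(H, u) = 6 (r(H, u) = 4 + 2 = 6)
r(-10, n(-1))*158 - 126 = 6*158 - 126 = 948 - 126 = 822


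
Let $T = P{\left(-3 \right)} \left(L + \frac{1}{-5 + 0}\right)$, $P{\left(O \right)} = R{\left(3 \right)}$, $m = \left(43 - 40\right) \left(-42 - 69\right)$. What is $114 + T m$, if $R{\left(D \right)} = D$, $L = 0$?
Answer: $\frac{1569}{5} \approx 313.8$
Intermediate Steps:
$m = -333$ ($m = 3 \left(-111\right) = -333$)
$P{\left(O \right)} = 3$
$T = - \frac{3}{5}$ ($T = 3 \left(0 + \frac{1}{-5 + 0}\right) = 3 \left(0 + \frac{1}{-5}\right) = 3 \left(0 - \frac{1}{5}\right) = 3 \left(- \frac{1}{5}\right) = - \frac{3}{5} \approx -0.6$)
$114 + T m = 114 - - \frac{999}{5} = 114 + \frac{999}{5} = \frac{1569}{5}$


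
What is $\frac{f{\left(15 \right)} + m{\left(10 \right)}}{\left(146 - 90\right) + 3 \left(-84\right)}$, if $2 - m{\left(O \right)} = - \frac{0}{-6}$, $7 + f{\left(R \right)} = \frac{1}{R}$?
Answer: $\frac{37}{1470} \approx 0.02517$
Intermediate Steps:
$f{\left(R \right)} = -7 + \frac{1}{R}$
$m{\left(O \right)} = 2$ ($m{\left(O \right)} = 2 - - \frac{0}{-6} = 2 - - \frac{0 \left(-1\right)}{6} = 2 - \left(-1\right) 0 = 2 - 0 = 2 + 0 = 2$)
$\frac{f{\left(15 \right)} + m{\left(10 \right)}}{\left(146 - 90\right) + 3 \left(-84\right)} = \frac{\left(-7 + \frac{1}{15}\right) + 2}{\left(146 - 90\right) + 3 \left(-84\right)} = \frac{\left(-7 + \frac{1}{15}\right) + 2}{56 - 252} = \frac{- \frac{104}{15} + 2}{-196} = \left(- \frac{74}{15}\right) \left(- \frac{1}{196}\right) = \frac{37}{1470}$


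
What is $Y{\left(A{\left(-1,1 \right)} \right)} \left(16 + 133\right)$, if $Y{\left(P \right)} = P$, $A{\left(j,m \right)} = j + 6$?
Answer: $745$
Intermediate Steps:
$A{\left(j,m \right)} = 6 + j$
$Y{\left(A{\left(-1,1 \right)} \right)} \left(16 + 133\right) = \left(6 - 1\right) \left(16 + 133\right) = 5 \cdot 149 = 745$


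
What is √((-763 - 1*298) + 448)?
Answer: I*√613 ≈ 24.759*I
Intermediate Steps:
√((-763 - 1*298) + 448) = √((-763 - 298) + 448) = √(-1061 + 448) = √(-613) = I*√613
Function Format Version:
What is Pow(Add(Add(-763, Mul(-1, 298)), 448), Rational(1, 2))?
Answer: Mul(I, Pow(613, Rational(1, 2))) ≈ Mul(24.759, I)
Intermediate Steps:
Pow(Add(Add(-763, Mul(-1, 298)), 448), Rational(1, 2)) = Pow(Add(Add(-763, -298), 448), Rational(1, 2)) = Pow(Add(-1061, 448), Rational(1, 2)) = Pow(-613, Rational(1, 2)) = Mul(I, Pow(613, Rational(1, 2)))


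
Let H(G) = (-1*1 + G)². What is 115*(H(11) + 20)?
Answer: 13800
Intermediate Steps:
H(G) = (-1 + G)²
115*(H(11) + 20) = 115*((-1 + 11)² + 20) = 115*(10² + 20) = 115*(100 + 20) = 115*120 = 13800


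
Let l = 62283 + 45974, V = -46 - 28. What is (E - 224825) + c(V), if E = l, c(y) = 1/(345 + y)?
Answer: -31589927/271 ≈ -1.1657e+5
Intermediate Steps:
V = -74
l = 108257
E = 108257
(E - 224825) + c(V) = (108257 - 224825) + 1/(345 - 74) = -116568 + 1/271 = -31589927/271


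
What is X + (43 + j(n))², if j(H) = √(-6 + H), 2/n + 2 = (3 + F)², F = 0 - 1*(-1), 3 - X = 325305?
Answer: -2264212/7 + 86*I*√287/7 ≈ -3.2346e+5 + 208.13*I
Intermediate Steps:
X = -325302 (X = 3 - 1*325305 = 3 - 325305 = -325302)
F = 1 (F = 0 + 1 = 1)
n = ⅐ (n = 2/(-2 + (3 + 1)²) = 2/(-2 + 4²) = 2/(-2 + 16) = 2/14 = 2*(1/14) = ⅐ ≈ 0.14286)
X + (43 + j(n))² = -325302 + (43 + √(-6 + ⅐))² = -325302 + (43 + √(-41/7))² = -325302 + (43 + I*√287/7)²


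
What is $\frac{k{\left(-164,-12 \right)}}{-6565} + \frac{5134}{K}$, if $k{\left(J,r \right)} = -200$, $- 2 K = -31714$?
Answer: $\frac{73022}{206141} \approx 0.35423$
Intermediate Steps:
$K = 15857$ ($K = \left(- \frac{1}{2}\right) \left(-31714\right) = 15857$)
$\frac{k{\left(-164,-12 \right)}}{-6565} + \frac{5134}{K} = - \frac{200}{-6565} + \frac{5134}{15857} = \left(-200\right) \left(- \frac{1}{6565}\right) + 5134 \cdot \frac{1}{15857} = \frac{40}{1313} + \frac{5134}{15857} = \frac{73022}{206141}$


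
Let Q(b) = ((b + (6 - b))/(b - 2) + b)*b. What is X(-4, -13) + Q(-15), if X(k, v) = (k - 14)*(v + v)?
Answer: 11871/17 ≈ 698.29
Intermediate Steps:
X(k, v) = 2*v*(-14 + k) (X(k, v) = (-14 + k)*(2*v) = 2*v*(-14 + k))
Q(b) = b*(b + 6/(-2 + b)) (Q(b) = (6/(-2 + b) + b)*b = (b + 6/(-2 + b))*b = b*(b + 6/(-2 + b)))
X(-4, -13) + Q(-15) = 2*(-13)*(-14 - 4) - 15*(6 + (-15)² - 2*(-15))/(-2 - 15) = 2*(-13)*(-18) - 15*(6 + 225 + 30)/(-17) = 468 - 15*(-1/17)*261 = 468 + 3915/17 = 11871/17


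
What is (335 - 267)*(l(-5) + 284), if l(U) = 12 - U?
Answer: 20468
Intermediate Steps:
(335 - 267)*(l(-5) + 284) = (335 - 267)*((12 - 1*(-5)) + 284) = 68*((12 + 5) + 284) = 68*(17 + 284) = 68*301 = 20468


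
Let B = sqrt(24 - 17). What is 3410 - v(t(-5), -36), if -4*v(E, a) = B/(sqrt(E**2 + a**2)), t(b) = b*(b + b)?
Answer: 3410 + sqrt(6643)/7592 ≈ 3410.0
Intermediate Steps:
B = sqrt(7) ≈ 2.6458
t(b) = 2*b**2 (t(b) = b*(2*b) = 2*b**2)
v(E, a) = -sqrt(7)/(4*sqrt(E**2 + a**2)) (v(E, a) = -sqrt(7)/(4*(sqrt(E**2 + a**2))) = -sqrt(7)/(4*sqrt(E**2 + a**2)))
3410 - v(t(-5), -36) = 3410 - (-1)*sqrt(7)/(4*sqrt((2*(-5)**2)**2 + (-36)**2)) = 3410 - (-1)*sqrt(7)/(4*sqrt((2*25)**2 + 1296)) = 3410 - (-1)*sqrt(7)/(4*sqrt(50**2 + 1296)) = 3410 - (-1)*sqrt(7)/(4*sqrt(2500 + 1296)) = 3410 - (-1)*sqrt(7)/(4*sqrt(3796)) = 3410 - (-1)*sqrt(7)*sqrt(949)/1898/4 = 3410 - (-1)*sqrt(6643)/7592 = 3410 + sqrt(6643)/7592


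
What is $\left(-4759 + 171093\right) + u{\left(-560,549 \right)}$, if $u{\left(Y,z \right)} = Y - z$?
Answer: $165225$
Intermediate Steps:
$\left(-4759 + 171093\right) + u{\left(-560,549 \right)} = \left(-4759 + 171093\right) - 1109 = 166334 - 1109 = 165225$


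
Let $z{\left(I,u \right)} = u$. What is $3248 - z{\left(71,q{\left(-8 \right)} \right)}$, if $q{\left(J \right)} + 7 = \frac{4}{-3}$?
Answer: $\frac{9769}{3} \approx 3256.3$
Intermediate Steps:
$q{\left(J \right)} = - \frac{25}{3}$ ($q{\left(J \right)} = -7 + \frac{4}{-3} = -7 + 4 \left(- \frac{1}{3}\right) = -7 - \frac{4}{3} = - \frac{25}{3}$)
$3248 - z{\left(71,q{\left(-8 \right)} \right)} = 3248 - - \frac{25}{3} = 3248 + \frac{25}{3} = \frac{9769}{3}$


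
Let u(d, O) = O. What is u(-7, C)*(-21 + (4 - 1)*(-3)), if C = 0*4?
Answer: 0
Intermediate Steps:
C = 0
u(-7, C)*(-21 + (4 - 1)*(-3)) = 0*(-21 + (4 - 1)*(-3)) = 0*(-21 + 3*(-3)) = 0*(-21 - 9) = 0*(-30) = 0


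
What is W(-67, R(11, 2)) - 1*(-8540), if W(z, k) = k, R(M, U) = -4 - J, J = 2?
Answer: 8534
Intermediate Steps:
R(M, U) = -6 (R(M, U) = -4 - 1*2 = -4 - 2 = -6)
W(-67, R(11, 2)) - 1*(-8540) = -6 - 1*(-8540) = -6 + 8540 = 8534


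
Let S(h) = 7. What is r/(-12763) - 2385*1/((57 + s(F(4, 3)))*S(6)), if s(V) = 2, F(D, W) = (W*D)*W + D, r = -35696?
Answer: -15697307/5271119 ≈ -2.9780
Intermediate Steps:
F(D, W) = D + D*W**2 (F(D, W) = (D*W)*W + D = D*W**2 + D = D + D*W**2)
r/(-12763) - 2385*1/((57 + s(F(4, 3)))*S(6)) = -35696/(-12763) - 2385*1/(7*(57 + 2)) = -35696*(-1/12763) - 2385/(59*7) = 35696/12763 - 2385/413 = -15697307/5271119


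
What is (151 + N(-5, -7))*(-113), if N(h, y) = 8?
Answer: -17967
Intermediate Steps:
(151 + N(-5, -7))*(-113) = (151 + 8)*(-113) = 159*(-113) = -17967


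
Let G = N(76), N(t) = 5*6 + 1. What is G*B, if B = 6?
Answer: 186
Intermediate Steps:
N(t) = 31 (N(t) = 30 + 1 = 31)
G = 31
G*B = 31*6 = 186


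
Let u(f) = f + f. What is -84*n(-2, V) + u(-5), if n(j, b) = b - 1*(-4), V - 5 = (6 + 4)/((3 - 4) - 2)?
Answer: -486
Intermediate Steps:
u(f) = 2*f
V = 5/3 (V = 5 + (6 + 4)/((3 - 4) - 2) = 5 + 10/(-1 - 2) = 5 + 10/(-3) = 5 + 10*(-⅓) = 5 - 10/3 = 5/3 ≈ 1.6667)
n(j, b) = 4 + b (n(j, b) = b + 4 = 4 + b)
-84*n(-2, V) + u(-5) = -84*(4 + 5/3) + 2*(-5) = -84*17/3 - 10 = -476 - 10 = -486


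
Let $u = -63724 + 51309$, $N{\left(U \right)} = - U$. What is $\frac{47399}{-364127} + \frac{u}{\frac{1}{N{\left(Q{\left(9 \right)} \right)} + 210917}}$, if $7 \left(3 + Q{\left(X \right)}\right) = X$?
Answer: $- \frac{6674408171331648}{2548889} \approx -2.6186 \cdot 10^{9}$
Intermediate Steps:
$Q{\left(X \right)} = -3 + \frac{X}{7}$
$u = -12415$
$\frac{47399}{-364127} + \frac{u}{\frac{1}{N{\left(Q{\left(9 \right)} \right)} + 210917}} = \frac{47399}{-364127} - \frac{12415}{\frac{1}{- (-3 + \frac{1}{7} \cdot 9) + 210917}} = 47399 \left(- \frac{1}{364127}\right) - \frac{12415}{\frac{1}{- (-3 + \frac{9}{7}) + 210917}} = - \frac{47399}{364127} - \frac{12415}{\frac{1}{\left(-1\right) \left(- \frac{12}{7}\right) + 210917}} = - \frac{47399}{364127} - \frac{12415}{\frac{1}{\frac{12}{7} + 210917}} = - \frac{47399}{364127} - \frac{12415}{\frac{1}{\frac{1476431}{7}}} = - \frac{47399}{364127} - \frac{12415}{\frac{7}{1476431}} = - \frac{47399}{364127} - \frac{18329890865}{7} = - \frac{6674408171331648}{2548889}$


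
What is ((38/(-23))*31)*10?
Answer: -11780/23 ≈ -512.17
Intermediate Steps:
((38/(-23))*31)*10 = ((38*(-1/23))*31)*10 = -38/23*31*10 = -1178/23*10 = -11780/23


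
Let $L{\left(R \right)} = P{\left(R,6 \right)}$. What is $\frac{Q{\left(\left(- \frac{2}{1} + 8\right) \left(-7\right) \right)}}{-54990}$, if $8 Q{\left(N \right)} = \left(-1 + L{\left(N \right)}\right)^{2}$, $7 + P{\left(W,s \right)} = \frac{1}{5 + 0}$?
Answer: $- \frac{13}{94000} \approx -0.0001383$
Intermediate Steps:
$P{\left(W,s \right)} = - \frac{34}{5}$ ($P{\left(W,s \right)} = -7 + \frac{1}{5 + 0} = -7 + \frac{1}{5} = - \frac{34}{5}$)
$L{\left(R \right)} = - \frac{34}{5}$
$Q{\left(N \right)} = \frac{1521}{200}$ ($Q{\left(N \right)} = \frac{\left(-1 - \frac{34}{5}\right)^{2}}{8} = \frac{\left(- \frac{39}{5}\right)^{2}}{8} = \frac{1}{8} \cdot \frac{1521}{25} = \frac{1521}{200}$)
$\frac{Q{\left(\left(- \frac{2}{1} + 8\right) \left(-7\right) \right)}}{-54990} = \frac{1521}{200 \left(-54990\right)} = \frac{1521}{200} \left(- \frac{1}{54990}\right) = - \frac{13}{94000}$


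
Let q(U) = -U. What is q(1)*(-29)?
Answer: 29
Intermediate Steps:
q(1)*(-29) = -1*1*(-29) = -1*(-29) = 29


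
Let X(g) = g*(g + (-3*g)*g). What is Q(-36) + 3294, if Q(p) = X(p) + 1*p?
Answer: 144522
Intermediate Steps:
X(g) = g*(g - 3*g**2)
Q(p) = p + p**2*(1 - 3*p) (Q(p) = p**2*(1 - 3*p) + 1*p = p**2*(1 - 3*p) + p = p + p**2*(1 - 3*p))
Q(-36) + 3294 = -36*(1 - 36*(1 - 3*(-36))) + 3294 = -36*(1 - 36*(1 + 108)) + 3294 = -36*(1 - 36*109) + 3294 = -36*(1 - 3924) + 3294 = -36*(-3923) + 3294 = 141228 + 3294 = 144522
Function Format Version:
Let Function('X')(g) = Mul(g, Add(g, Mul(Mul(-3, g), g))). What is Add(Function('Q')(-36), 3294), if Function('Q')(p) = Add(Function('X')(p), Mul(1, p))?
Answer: 144522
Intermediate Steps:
Function('X')(g) = Mul(g, Add(g, Mul(-3, Pow(g, 2))))
Function('Q')(p) = Add(p, Mul(Pow(p, 2), Add(1, Mul(-3, p)))) (Function('Q')(p) = Add(Mul(Pow(p, 2), Add(1, Mul(-3, p))), Mul(1, p)) = Add(Mul(Pow(p, 2), Add(1, Mul(-3, p))), p) = Add(p, Mul(Pow(p, 2), Add(1, Mul(-3, p)))))
Add(Function('Q')(-36), 3294) = Add(Mul(-36, Add(1, Mul(-36, Add(1, Mul(-3, -36))))), 3294) = Add(Mul(-36, Add(1, Mul(-36, Add(1, 108)))), 3294) = Add(Mul(-36, Add(1, Mul(-36, 109))), 3294) = Add(Mul(-36, Add(1, -3924)), 3294) = Add(Mul(-36, -3923), 3294) = Add(141228, 3294) = 144522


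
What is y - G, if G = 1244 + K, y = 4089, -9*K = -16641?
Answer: 996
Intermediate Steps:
K = 1849 (K = -⅑*(-16641) = 1849)
G = 3093 (G = 1244 + 1849 = 3093)
y - G = 4089 - 1*3093 = 4089 - 3093 = 996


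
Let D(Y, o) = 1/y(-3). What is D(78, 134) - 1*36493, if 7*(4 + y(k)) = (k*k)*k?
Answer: -2007122/55 ≈ -36493.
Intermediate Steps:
y(k) = -4 + k³/7 (y(k) = -4 + ((k*k)*k)/7 = -4 + (k²*k)/7 = -4 + k³/7)
D(Y, o) = -7/55 (D(Y, o) = 1/(-4 + (⅐)*(-3)³) = 1/(-4 + (⅐)*(-27)) = 1/(-4 - 27/7) = 1/(-55/7) = -7/55)
D(78, 134) - 1*36493 = -7/55 - 1*36493 = -7/55 - 36493 = -2007122/55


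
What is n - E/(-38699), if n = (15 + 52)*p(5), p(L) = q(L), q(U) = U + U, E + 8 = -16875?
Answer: 25911447/38699 ≈ 669.56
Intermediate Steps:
E = -16883 (E = -8 - 16875 = -16883)
q(U) = 2*U
p(L) = 2*L
n = 670 (n = (15 + 52)*(2*5) = 67*10 = 670)
n - E/(-38699) = 670 - (-16883)/(-38699) = 670 - (-16883)*(-1)/38699 = 670 - 1*16883/38699 = 670 - 16883/38699 = 25911447/38699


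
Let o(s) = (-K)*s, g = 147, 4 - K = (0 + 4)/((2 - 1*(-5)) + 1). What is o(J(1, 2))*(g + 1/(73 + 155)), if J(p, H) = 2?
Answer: -234619/228 ≈ -1029.0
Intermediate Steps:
K = 7/2 (K = 4 - (0 + 4)/((2 - 1*(-5)) + 1) = 4 - 4/((2 + 5) + 1) = 4 - 4/(7 + 1) = 4 - 4/8 = 4 - 1*½ = 4 - ½ = 7/2 ≈ 3.5000)
o(s) = -7*s/2 (o(s) = (-1*7/2)*s = -7*s/2)
o(J(1, 2))*(g + 1/(73 + 155)) = (-7/2*2)*(147 + 1/(73 + 155)) = -7*(147 + 1/228) = -7*33517/228 = -234619/228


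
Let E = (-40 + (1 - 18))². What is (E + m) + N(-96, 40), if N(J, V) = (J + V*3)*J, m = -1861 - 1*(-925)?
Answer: 9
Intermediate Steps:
m = -936 (m = -1861 + 925 = -936)
N(J, V) = J*(J + 3*V) (N(J, V) = (J + 3*V)*J = J*(J + 3*V))
E = 3249 (E = (-40 - 17)² = (-57)² = 3249)
(E + m) + N(-96, 40) = (3249 - 936) - 96*(-96 + 3*40) = 2313 - 96*(-96 + 120) = 2313 - 96*24 = 2313 - 2304 = 9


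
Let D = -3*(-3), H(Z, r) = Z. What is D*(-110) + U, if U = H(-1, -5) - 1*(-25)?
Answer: -966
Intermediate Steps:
U = 24 (U = -1 - 1*(-25) = -1 + 25 = 24)
D = 9
D*(-110) + U = 9*(-110) + 24 = -990 + 24 = -966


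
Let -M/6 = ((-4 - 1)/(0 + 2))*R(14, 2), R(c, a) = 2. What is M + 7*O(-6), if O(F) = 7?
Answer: 79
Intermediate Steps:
M = 30 (M = -6*(-4 - 1)/(0 + 2)*2 = -6*(-5/2)*2 = -6*(-5*½)*2 = -(-15)*2 = -6*(-5) = 30)
M + 7*O(-6) = 30 + 7*7 = 30 + 49 = 79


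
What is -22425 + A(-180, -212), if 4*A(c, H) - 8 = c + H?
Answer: -22521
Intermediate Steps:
A(c, H) = 2 + H/4 + c/4 (A(c, H) = 2 + (c + H)/4 = 2 + (H + c)/4 = 2 + (H/4 + c/4) = 2 + H/4 + c/4)
-22425 + A(-180, -212) = -22425 + (2 + (¼)*(-212) + (¼)*(-180)) = -22425 + (2 - 53 - 45) = -22425 - 96 = -22521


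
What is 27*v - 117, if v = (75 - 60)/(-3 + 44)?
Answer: -4392/41 ≈ -107.12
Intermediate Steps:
v = 15/41 ≈ 0.36585
27*v - 117 = 27*(15/41) - 117 = 405/41 - 117 = -4392/41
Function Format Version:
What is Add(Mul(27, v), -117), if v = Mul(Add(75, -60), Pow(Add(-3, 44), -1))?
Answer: Rational(-4392, 41) ≈ -107.12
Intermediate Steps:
v = Rational(15, 41) (v = Mul(15, Pow(41, -1)) = Mul(15, Rational(1, 41)) = Rational(15, 41) ≈ 0.36585)
Add(Mul(27, v), -117) = Add(Mul(27, Rational(15, 41)), -117) = Add(Rational(405, 41), -117) = Rational(-4392, 41)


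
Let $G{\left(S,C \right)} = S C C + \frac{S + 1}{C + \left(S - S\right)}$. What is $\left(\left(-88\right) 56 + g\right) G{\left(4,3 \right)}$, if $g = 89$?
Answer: $-182269$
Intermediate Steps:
$G{\left(S,C \right)} = S C^{2} + \frac{1 + S}{C}$ ($G{\left(S,C \right)} = C S C + \frac{1 + S}{C + 0} = S C^{2} + \frac{1 + S}{C}$)
$\left(\left(-88\right) 56 + g\right) G{\left(4,3 \right)} = \left(\left(-88\right) 56 + 89\right) \frac{1 + 4 + 4 \cdot 3^{3}}{3} = \left(-4928 + 89\right) \frac{1 + 4 + 4 \cdot 27}{3} = - 4839 \frac{1 + 4 + 108}{3} = - 4839 \cdot \frac{1}{3} \cdot 113 = \left(-4839\right) \frac{113}{3} = -182269$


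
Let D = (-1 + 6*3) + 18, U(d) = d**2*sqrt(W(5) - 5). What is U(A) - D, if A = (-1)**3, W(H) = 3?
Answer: -35 + I*sqrt(2) ≈ -35.0 + 1.4142*I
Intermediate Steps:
A = -1
U(d) = I*sqrt(2)*d**2 (U(d) = d**2*sqrt(3 - 5) = d**2*sqrt(-2) = d**2*(I*sqrt(2)) = I*sqrt(2)*d**2)
D = 35 (D = (-1 + 18) + 18 = 17 + 18 = 35)
U(A) - D = I*sqrt(2)*(-1)**2 - 1*35 = I*sqrt(2)*1 - 35 = I*sqrt(2) - 35 = -35 + I*sqrt(2)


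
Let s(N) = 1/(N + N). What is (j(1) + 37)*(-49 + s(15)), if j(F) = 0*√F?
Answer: -54353/30 ≈ -1811.8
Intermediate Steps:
s(N) = 1/(2*N)
j(F) = 0
(j(1) + 37)*(-49 + s(15)) = (0 + 37)*(-49 + (½)/15) = 37*(-49 + (½)*(1/15)) = 37*(-49 + 1/30) = 37*(-1469/30) = -54353/30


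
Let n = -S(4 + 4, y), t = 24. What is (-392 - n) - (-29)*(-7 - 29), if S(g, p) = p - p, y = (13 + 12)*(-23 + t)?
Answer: -1436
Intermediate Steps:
y = 25 (y = (13 + 12)*(-23 + 24) = 25*1 = 25)
S(g, p) = 0
n = 0 (n = -1*0 = 0)
(-392 - n) - (-29)*(-7 - 29) = (-392 - 1*0) - (-29)*(-7 - 29) = (-392 + 0) - (-29)*(-36) = -392 - 1*1044 = -392 - 1044 = -1436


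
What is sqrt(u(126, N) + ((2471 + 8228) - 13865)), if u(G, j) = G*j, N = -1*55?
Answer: 4*I*sqrt(631) ≈ 100.48*I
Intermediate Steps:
N = -55
sqrt(u(126, N) + ((2471 + 8228) - 13865)) = sqrt(126*(-55) + ((2471 + 8228) - 13865)) = sqrt(-6930 + (10699 - 13865)) = sqrt(-6930 - 3166) = sqrt(-10096) = 4*I*sqrt(631)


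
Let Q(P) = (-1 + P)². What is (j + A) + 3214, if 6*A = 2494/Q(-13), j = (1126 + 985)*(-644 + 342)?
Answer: -372971857/588 ≈ -6.3431e+5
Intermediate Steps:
j = -637522 (j = 2111*(-302) = -637522)
A = 1247/588 (A = (2494/((-1 - 13)²))/6 = (2494/((-14)²))/6 = (2494/196)/6 = (2494*(1/196))/6 = (⅙)*(1247/98) = 1247/588 ≈ 2.1207)
(j + A) + 3214 = (-637522 + 1247/588) + 3214 = -374861689/588 + 3214 = -372971857/588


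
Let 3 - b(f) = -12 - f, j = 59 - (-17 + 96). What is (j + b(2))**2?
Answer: 9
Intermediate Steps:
j = -20 (j = 59 - 1*79 = 59 - 79 = -20)
b(f) = 15 + f (b(f) = 3 - (-12 - f) = 3 + (12 + f) = 15 + f)
(j + b(2))**2 = (-20 + (15 + 2))**2 = (-20 + 17)**2 = (-3)**2 = 9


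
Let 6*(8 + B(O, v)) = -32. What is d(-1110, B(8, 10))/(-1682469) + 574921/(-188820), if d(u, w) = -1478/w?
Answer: -53739316147/17649099810 ≈ -3.0449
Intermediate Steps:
B(O, v) = -40/3 (B(O, v) = -8 + (⅙)*(-32) = -8 - 16/3 = -40/3)
d(-1110, B(8, 10))/(-1682469) + 574921/(-188820) = -1478/(-40/3)/(-1682469) + 574921/(-188820) = -1478*(-3/40)*(-1/1682469) + 574921*(-1/188820) = (2217/20)*(-1/1682469) - 574921/188820 = -739/11216460 - 574921/188820 = -53739316147/17649099810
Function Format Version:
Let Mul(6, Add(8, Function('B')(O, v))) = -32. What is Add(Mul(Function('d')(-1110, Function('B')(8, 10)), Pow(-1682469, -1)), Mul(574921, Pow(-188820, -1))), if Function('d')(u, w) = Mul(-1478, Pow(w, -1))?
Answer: Rational(-53739316147, 17649099810) ≈ -3.0449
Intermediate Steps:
Function('B')(O, v) = Rational(-40, 3) (Function('B')(O, v) = Add(-8, Mul(Rational(1, 6), -32)) = Add(-8, Rational(-16, 3)) = Rational(-40, 3))
Add(Mul(Function('d')(-1110, Function('B')(8, 10)), Pow(-1682469, -1)), Mul(574921, Pow(-188820, -1))) = Add(Mul(Mul(-1478, Pow(Rational(-40, 3), -1)), Pow(-1682469, -1)), Mul(574921, Pow(-188820, -1))) = Add(Mul(Mul(-1478, Rational(-3, 40)), Rational(-1, 1682469)), Mul(574921, Rational(-1, 188820))) = Add(Mul(Rational(2217, 20), Rational(-1, 1682469)), Rational(-574921, 188820)) = Add(Rational(-739, 11216460), Rational(-574921, 188820)) = Rational(-53739316147, 17649099810)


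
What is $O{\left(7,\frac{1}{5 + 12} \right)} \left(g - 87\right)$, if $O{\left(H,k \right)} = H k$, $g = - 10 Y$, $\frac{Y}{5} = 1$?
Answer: $- \frac{959}{17} \approx -56.412$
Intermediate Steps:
$Y = 5$ ($Y = 5 \cdot 1 = 5$)
$g = -50$ ($g = \left(-10\right) 5 = -50$)
$O{\left(7,\frac{1}{5 + 12} \right)} \left(g - 87\right) = \frac{7}{5 + 12} \left(-50 - 87\right) = \frac{7}{17} \left(-137\right) = - \frac{959}{17}$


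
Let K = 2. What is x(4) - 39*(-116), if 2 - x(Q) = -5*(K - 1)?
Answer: 4531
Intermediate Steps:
x(Q) = 7 (x(Q) = 2 - (-5)*(2 - 1) = 2 - (-5) = 2 - 1*(-5) = 2 + 5 = 7)
x(4) - 39*(-116) = 7 - 39*(-116) = 7 + 4524 = 4531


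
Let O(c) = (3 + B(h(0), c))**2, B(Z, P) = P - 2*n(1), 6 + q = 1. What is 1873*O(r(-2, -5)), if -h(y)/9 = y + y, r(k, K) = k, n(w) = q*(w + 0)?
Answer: 226633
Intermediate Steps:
q = -5 (q = -6 + 1 = -5)
n(w) = -5*w (n(w) = -5*(w + 0) = -5*w)
h(y) = -18*y (h(y) = -9*(y + y) = -18*y)
B(Z, P) = 10 + P (B(Z, P) = P - (-10) = P - 2*(-5) = P + 10 = 10 + P)
O(c) = (13 + c)**2 (O(c) = (3 + (10 + c))**2 = (13 + c)**2)
1873*O(r(-2, -5)) = 1873*(13 - 2)**2 = 1873*11**2 = 1873*121 = 226633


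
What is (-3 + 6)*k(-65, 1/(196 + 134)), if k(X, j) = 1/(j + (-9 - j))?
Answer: -1/3 ≈ -0.33333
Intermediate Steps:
k(X, j) = -1/9 (k(X, j) = 1/(-9) = -1/9)
(-3 + 6)*k(-65, 1/(196 + 134)) = (-3 + 6)*(-1/9) = 3*(-1/9) = -1/3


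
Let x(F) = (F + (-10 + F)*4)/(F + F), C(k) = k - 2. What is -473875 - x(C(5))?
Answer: -2843225/6 ≈ -4.7387e+5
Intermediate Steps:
C(k) = -2 + k
x(F) = (-40 + 5*F)/(2*F) (x(F) = (F + (-40 + 4*F))/((2*F)) = (-40 + 5*F)*(1/(2*F)) = (-40 + 5*F)/(2*F))
-473875 - x(C(5)) = -473875 - (5/2 - 20/(-2 + 5)) = -473875 - (5/2 - 20/3) = -473875 - 1*(-25/6) = -473875 + 25/6 = -2843225/6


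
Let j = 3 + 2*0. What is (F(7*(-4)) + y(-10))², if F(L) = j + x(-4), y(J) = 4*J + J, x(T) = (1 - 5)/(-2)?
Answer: 2025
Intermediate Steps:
x(T) = 2 (x(T) = -4*(-½) = 2)
j = 3 (j = 3 + 0 = 3)
y(J) = 5*J
F(L) = 5 (F(L) = 3 + 2 = 5)
(F(7*(-4)) + y(-10))² = (5 + 5*(-10))² = (5 - 50)² = (-45)² = 2025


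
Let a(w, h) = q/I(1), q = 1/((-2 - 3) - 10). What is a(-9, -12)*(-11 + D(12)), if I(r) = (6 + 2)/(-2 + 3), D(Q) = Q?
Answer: -1/120 ≈ -0.0083333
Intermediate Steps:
I(r) = 8 (I(r) = 8/1 = 8*1 = 8)
q = -1/15 (q = 1/(-5 - 10) = 1/(-15) = -1/15 ≈ -0.066667)
a(w, h) = -1/120 (a(w, h) = -1/15/8 = -1/15*⅛ = -1/120)
a(-9, -12)*(-11 + D(12)) = -(-11 + 12)/120 = -1/120*1 = -1/120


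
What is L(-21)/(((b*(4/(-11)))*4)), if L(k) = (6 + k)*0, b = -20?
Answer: 0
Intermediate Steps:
L(k) = 0
L(-21)/(((b*(4/(-11)))*4)) = 0/((-80/(-11)*4)) = 0/((-80*(-1)/11*4)) = 0/((-20*(-4/11)*4)) = 0/(((80/11)*4)) = 0/(320/11) = 0*(11/320) = 0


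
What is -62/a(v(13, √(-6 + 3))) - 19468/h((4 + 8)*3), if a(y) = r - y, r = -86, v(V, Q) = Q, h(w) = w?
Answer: 31*(-157*√3 + 13484*I)/(9*(√3 - 86*I)) ≈ -540.06 - 0.014514*I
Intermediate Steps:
a(y) = -86 - y
-62/a(v(13, √(-6 + 3))) - 19468/h((4 + 8)*3) = -62/(-86 - √(-6 + 3)) - 19468*1/(3*(4 + 8)) = -62/(-86 - √(-3)) - 19468/(12*3) = -62/(-86 - I*√3) - 19468/36 = -62/(-86 - I*√3) - 19468*1/36 = -62/(-86 - I*√3) - 4867/9 = -4867/9 - 62/(-86 - I*√3)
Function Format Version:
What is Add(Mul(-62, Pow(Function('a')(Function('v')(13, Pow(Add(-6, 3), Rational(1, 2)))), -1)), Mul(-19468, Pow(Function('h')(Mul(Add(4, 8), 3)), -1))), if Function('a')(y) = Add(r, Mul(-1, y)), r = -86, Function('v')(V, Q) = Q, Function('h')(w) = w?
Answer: Mul(Rational(31, 9), Pow(Add(Pow(3, Rational(1, 2)), Mul(-86, I)), -1), Add(Mul(-157, Pow(3, Rational(1, 2))), Mul(13484, I))) ≈ Add(-540.06, Mul(-0.014514, I))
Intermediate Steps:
Function('a')(y) = Add(-86, Mul(-1, y))
Add(Mul(-62, Pow(Function('a')(Function('v')(13, Pow(Add(-6, 3), Rational(1, 2)))), -1)), Mul(-19468, Pow(Function('h')(Mul(Add(4, 8), 3)), -1))) = Add(Mul(-62, Pow(Add(-86, Mul(-1, Pow(Add(-6, 3), Rational(1, 2)))), -1)), Mul(-19468, Pow(Mul(Add(4, 8), 3), -1))) = Add(Mul(-62, Pow(Add(-86, Mul(-1, Pow(-3, Rational(1, 2)))), -1)), Mul(-19468, Pow(Mul(12, 3), -1))) = Add(Mul(-62, Pow(Add(-86, Mul(-1, Mul(I, Pow(3, Rational(1, 2))))), -1)), Mul(-19468, Pow(36, -1))) = Add(Mul(-62, Pow(Add(-86, Mul(-1, I, Pow(3, Rational(1, 2)))), -1)), Mul(-19468, Rational(1, 36))) = Add(Mul(-62, Pow(Add(-86, Mul(-1, I, Pow(3, Rational(1, 2)))), -1)), Rational(-4867, 9)) = Add(Rational(-4867, 9), Mul(-62, Pow(Add(-86, Mul(-1, I, Pow(3, Rational(1, 2)))), -1)))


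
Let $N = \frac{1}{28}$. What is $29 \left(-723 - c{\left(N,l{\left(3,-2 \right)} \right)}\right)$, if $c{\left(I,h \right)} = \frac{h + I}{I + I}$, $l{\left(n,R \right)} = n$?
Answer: $- \frac{44399}{2} \approx -22200.0$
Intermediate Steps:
$N = \frac{1}{28} \approx 0.035714$
$c{\left(I,h \right)} = \frac{I + h}{2 I}$
$29 \left(-723 - c{\left(N,l{\left(3,-2 \right)} \right)}\right) = 29 \left(-723 - \frac{\frac{1}{\frac{1}{28}} \left(\frac{1}{28} + 3\right)}{2}\right) = 29 \left(-723 - \frac{1}{2} \cdot 28 \cdot \frac{85}{28}\right) = 29 \left(-723 - \frac{85}{2}\right) = 29 \left(- \frac{1531}{2}\right) = - \frac{44399}{2}$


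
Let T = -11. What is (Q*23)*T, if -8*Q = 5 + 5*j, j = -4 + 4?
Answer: 1265/8 ≈ 158.13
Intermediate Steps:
j = 0
Q = -5/8 (Q = -(5 + 5*0)/8 = -(5 + 0)/8 = -⅛*5 = -5/8 ≈ -0.62500)
(Q*23)*T = -5/8*23*(-11) = -115/8*(-11) = 1265/8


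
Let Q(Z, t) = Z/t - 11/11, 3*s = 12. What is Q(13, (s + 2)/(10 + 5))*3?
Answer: 189/2 ≈ 94.500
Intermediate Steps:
s = 4 (s = (⅓)*12 = 4)
Q(Z, t) = -1 + Z/t (Q(Z, t) = Z/t - 11*1/11 = Z/t - 1 = -1 + Z/t)
Q(13, (s + 2)/(10 + 5))*3 = ((13 - (4 + 2)/(10 + 5))/(((4 + 2)/(10 + 5))))*3 = ((13 - 6/15)/((6/15)))*3 = ((13 - 6/15)/((6*(1/15))))*3 = ((13 - 1*⅖)/(⅖))*3 = (5*(13 - ⅖)/2)*3 = ((5/2)*(63/5))*3 = (63/2)*3 = 189/2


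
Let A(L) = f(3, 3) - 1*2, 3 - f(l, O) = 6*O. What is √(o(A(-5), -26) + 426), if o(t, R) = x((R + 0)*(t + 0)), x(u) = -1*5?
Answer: √421 ≈ 20.518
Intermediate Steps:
f(l, O) = 3 - 6*O
A(L) = -17 (A(L) = (3 - 6*3) - 1*2 = (3 - 18) - 2 = -15 - 2 = -17)
x(u) = -5
o(t, R) = -5
√(o(A(-5), -26) + 426) = √(-5 + 426) = √421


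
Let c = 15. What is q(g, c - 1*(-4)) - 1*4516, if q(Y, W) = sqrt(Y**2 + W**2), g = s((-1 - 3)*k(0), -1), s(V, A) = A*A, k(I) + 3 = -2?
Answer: -4516 + sqrt(362) ≈ -4497.0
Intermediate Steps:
k(I) = -5 (k(I) = -3 - 2 = -5)
s(V, A) = A**2
g = 1 (g = (-1)**2 = 1)
q(Y, W) = sqrt(W**2 + Y**2)
q(g, c - 1*(-4)) - 1*4516 = sqrt((15 - 1*(-4))**2 + 1**2) - 1*4516 = sqrt((15 + 4)**2 + 1) - 4516 = sqrt(19**2 + 1) - 4516 = sqrt(361 + 1) - 4516 = sqrt(362) - 4516 = -4516 + sqrt(362)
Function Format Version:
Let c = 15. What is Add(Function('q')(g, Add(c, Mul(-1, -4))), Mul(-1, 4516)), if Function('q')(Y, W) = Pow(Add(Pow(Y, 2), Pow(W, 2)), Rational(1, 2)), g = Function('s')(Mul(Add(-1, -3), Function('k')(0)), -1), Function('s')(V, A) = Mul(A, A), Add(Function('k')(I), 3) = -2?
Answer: Add(-4516, Pow(362, Rational(1, 2))) ≈ -4497.0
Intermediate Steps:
Function('k')(I) = -5 (Function('k')(I) = Add(-3, -2) = -5)
Function('s')(V, A) = Pow(A, 2)
g = 1 (g = Pow(-1, 2) = 1)
Function('q')(Y, W) = Pow(Add(Pow(W, 2), Pow(Y, 2)), Rational(1, 2))
Add(Function('q')(g, Add(c, Mul(-1, -4))), Mul(-1, 4516)) = Add(Pow(Add(Pow(Add(15, Mul(-1, -4)), 2), Pow(1, 2)), Rational(1, 2)), Mul(-1, 4516)) = Add(Pow(Add(Pow(Add(15, 4), 2), 1), Rational(1, 2)), -4516) = Add(Pow(Add(Pow(19, 2), 1), Rational(1, 2)), -4516) = Add(Pow(Add(361, 1), Rational(1, 2)), -4516) = Add(Pow(362, Rational(1, 2)), -4516) = Add(-4516, Pow(362, Rational(1, 2)))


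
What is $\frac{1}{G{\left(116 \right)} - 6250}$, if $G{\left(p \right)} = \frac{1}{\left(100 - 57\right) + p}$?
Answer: $- \frac{159}{993749} \approx -0.00016$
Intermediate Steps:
$G{\left(p \right)} = \frac{1}{43 + p}$ ($G{\left(p \right)} = \frac{1}{\left(100 - 57\right) + p} = \frac{1}{43 + p}$)
$\frac{1}{G{\left(116 \right)} - 6250} = \frac{1}{\frac{1}{43 + 116} - 6250} = \frac{1}{\frac{1}{159} - 6250} = \frac{1}{- \frac{993749}{159}} = - \frac{159}{993749}$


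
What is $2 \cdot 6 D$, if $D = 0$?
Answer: $0$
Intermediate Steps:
$2 \cdot 6 D = 2 \cdot 6 \cdot 0 = 12 \cdot 0 = 0$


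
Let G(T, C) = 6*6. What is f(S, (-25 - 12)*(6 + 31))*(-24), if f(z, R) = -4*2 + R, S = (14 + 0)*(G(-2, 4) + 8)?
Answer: 33048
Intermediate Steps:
G(T, C) = 36
S = 616 (S = (14 + 0)*(36 + 8) = 14*44 = 616)
f(z, R) = -8 + R
f(S, (-25 - 12)*(6 + 31))*(-24) = (-8 + (-25 - 12)*(6 + 31))*(-24) = (-8 - 37*37)*(-24) = (-8 - 1369)*(-24) = -1377*(-24) = 33048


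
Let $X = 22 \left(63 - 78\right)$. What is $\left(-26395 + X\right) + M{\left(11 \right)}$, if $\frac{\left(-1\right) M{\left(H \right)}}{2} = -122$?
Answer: $-26481$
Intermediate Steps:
$M{\left(H \right)} = 244$ ($M{\left(H \right)} = \left(-2\right) \left(-122\right) = 244$)
$X = -330$ ($X = 22 \left(-15\right) = -330$)
$\left(-26395 + X\right) + M{\left(11 \right)} = \left(-26395 - 330\right) + 244 = -26725 + 244 = -26481$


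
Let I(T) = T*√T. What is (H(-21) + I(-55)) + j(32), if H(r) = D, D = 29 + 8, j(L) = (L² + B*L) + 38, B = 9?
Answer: 1387 - 55*I*√55 ≈ 1387.0 - 407.89*I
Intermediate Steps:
j(L) = 38 + L² + 9*L (j(L) = (L² + 9*L) + 38 = 38 + L² + 9*L)
D = 37
I(T) = T^(3/2)
H(r) = 37
(H(-21) + I(-55)) + j(32) = (37 + (-55)^(3/2)) + (38 + 32² + 9*32) = (37 - 55*I*√55) + (38 + 1024 + 288) = (37 - 55*I*√55) + 1350 = 1387 - 55*I*√55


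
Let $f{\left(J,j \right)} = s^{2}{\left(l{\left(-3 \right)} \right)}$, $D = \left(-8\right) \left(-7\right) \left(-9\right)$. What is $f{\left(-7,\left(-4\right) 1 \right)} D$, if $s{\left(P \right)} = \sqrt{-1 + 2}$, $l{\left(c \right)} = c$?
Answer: $-504$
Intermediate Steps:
$D = -504$ ($D = 56 \left(-9\right) = -504$)
$s{\left(P \right)} = 1$ ($s{\left(P \right)} = \sqrt{1} = 1$)
$f{\left(J,j \right)} = 1$ ($f{\left(J,j \right)} = 1^{2} = 1$)
$f{\left(-7,\left(-4\right) 1 \right)} D = 1 \left(-504\right) = -504$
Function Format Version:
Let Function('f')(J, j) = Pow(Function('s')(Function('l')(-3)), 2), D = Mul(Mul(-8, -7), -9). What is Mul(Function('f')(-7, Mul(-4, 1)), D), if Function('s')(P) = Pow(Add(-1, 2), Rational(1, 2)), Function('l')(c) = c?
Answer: -504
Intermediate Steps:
D = -504 (D = Mul(56, -9) = -504)
Function('s')(P) = 1 (Function('s')(P) = Pow(1, Rational(1, 2)) = 1)
Function('f')(J, j) = 1 (Function('f')(J, j) = Pow(1, 2) = 1)
Mul(Function('f')(-7, Mul(-4, 1)), D) = Mul(1, -504) = -504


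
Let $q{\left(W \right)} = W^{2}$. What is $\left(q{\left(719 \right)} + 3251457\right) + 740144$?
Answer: $4508562$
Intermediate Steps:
$\left(q{\left(719 \right)} + 3251457\right) + 740144 = \left(719^{2} + 3251457\right) + 740144 = \left(516961 + 3251457\right) + 740144 = 3768418 + 740144 = 4508562$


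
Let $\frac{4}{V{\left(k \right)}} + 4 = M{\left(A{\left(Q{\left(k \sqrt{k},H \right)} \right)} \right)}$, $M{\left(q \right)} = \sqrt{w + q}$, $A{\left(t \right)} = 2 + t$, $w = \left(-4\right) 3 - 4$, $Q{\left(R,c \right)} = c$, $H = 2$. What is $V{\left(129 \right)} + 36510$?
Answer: $\frac{255566}{7} - \frac{2 i \sqrt{3}}{7} \approx 36509.0 - 0.49487 i$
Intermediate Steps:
$w = -16$ ($w = -12 - 4 = -16$)
$M{\left(q \right)} = \sqrt{-16 + q}$
$V{\left(k \right)} = \frac{4}{-4 + 2 i \sqrt{3}}$ ($V{\left(k \right)} = \frac{4}{-4 + \sqrt{-16 + \left(2 + 2\right)}} = \frac{4}{-4 + \sqrt{-16 + 4}} = \frac{4}{-4 + \sqrt{-12}} = \frac{4}{-4 + 2 i \sqrt{3}}$)
$V{\left(129 \right)} + 36510 = \left(- \frac{4}{7} - \frac{2 i \sqrt{3}}{7}\right) + 36510 = \frac{255566}{7} - \frac{2 i \sqrt{3}}{7}$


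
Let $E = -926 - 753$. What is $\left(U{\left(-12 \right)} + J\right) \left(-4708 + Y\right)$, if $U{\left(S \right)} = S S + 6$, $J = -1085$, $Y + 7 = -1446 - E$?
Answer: $4190670$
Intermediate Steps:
$E = -1679$ ($E = -926 - 753 = -1679$)
$Y = 226$ ($Y = -7 - -233 = -7 + \left(-1446 + 1679\right) = -7 + 233 = 226$)
$U{\left(S \right)} = 6 + S^{2}$ ($U{\left(S \right)} = S^{2} + 6 = 6 + S^{2}$)
$\left(U{\left(-12 \right)} + J\right) \left(-4708 + Y\right) = \left(\left(6 + \left(-12\right)^{2}\right) - 1085\right) \left(-4708 + 226\right) = \left(\left(6 + 144\right) - 1085\right) \left(-4482\right) = \left(150 - 1085\right) \left(-4482\right) = \left(-935\right) \left(-4482\right) = 4190670$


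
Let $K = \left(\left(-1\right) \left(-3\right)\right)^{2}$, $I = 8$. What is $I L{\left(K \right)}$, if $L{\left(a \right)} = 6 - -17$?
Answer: $184$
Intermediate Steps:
$K = 9$ ($K = 3^{2} = 9$)
$L{\left(a \right)} = 23$ ($L{\left(a \right)} = 6 + 17 = 23$)
$I L{\left(K \right)} = 8 \cdot 23 = 184$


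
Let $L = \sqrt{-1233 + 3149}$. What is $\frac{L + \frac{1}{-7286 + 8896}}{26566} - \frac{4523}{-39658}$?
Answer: $\frac{96727224319}{848111314540} + \frac{\sqrt{479}}{13283} \approx 0.1157$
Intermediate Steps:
$L = 2 \sqrt{479}$ ($L = \sqrt{1916} = 2 \sqrt{479} \approx 43.772$)
$\frac{L + \frac{1}{-7286 + 8896}}{26566} - \frac{4523}{-39658} = \frac{2 \sqrt{479} + \frac{1}{-7286 + 8896}}{26566} - \frac{4523}{-39658} = \left(2 \sqrt{479} + \frac{1}{1610}\right) \frac{1}{26566} - - \frac{4523}{39658} = \left(2 \sqrt{479} + \frac{1}{1610}\right) \frac{1}{26566} + \frac{4523}{39658} = \left(\frac{1}{1610} + 2 \sqrt{479}\right) \frac{1}{26566} + \frac{4523}{39658} = \left(\frac{1}{42771260} + \frac{\sqrt{479}}{13283}\right) + \frac{4523}{39658} = \frac{96727224319}{848111314540} + \frac{\sqrt{479}}{13283}$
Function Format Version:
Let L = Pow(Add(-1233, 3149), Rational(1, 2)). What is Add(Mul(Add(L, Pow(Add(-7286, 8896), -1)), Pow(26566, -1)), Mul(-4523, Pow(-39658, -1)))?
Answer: Add(Rational(96727224319, 848111314540), Mul(Rational(1, 13283), Pow(479, Rational(1, 2)))) ≈ 0.11570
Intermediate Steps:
L = Mul(2, Pow(479, Rational(1, 2))) (L = Pow(1916, Rational(1, 2)) = Mul(2, Pow(479, Rational(1, 2))) ≈ 43.772)
Add(Mul(Add(L, Pow(Add(-7286, 8896), -1)), Pow(26566, -1)), Mul(-4523, Pow(-39658, -1))) = Add(Mul(Add(Mul(2, Pow(479, Rational(1, 2))), Pow(Add(-7286, 8896), -1)), Pow(26566, -1)), Mul(-4523, Pow(-39658, -1))) = Add(Mul(Add(Mul(2, Pow(479, Rational(1, 2))), Pow(1610, -1)), Rational(1, 26566)), Mul(-4523, Rational(-1, 39658))) = Add(Mul(Add(Mul(2, Pow(479, Rational(1, 2))), Rational(1, 1610)), Rational(1, 26566)), Rational(4523, 39658)) = Add(Mul(Add(Rational(1, 1610), Mul(2, Pow(479, Rational(1, 2)))), Rational(1, 26566)), Rational(4523, 39658)) = Add(Add(Rational(1, 42771260), Mul(Rational(1, 13283), Pow(479, Rational(1, 2)))), Rational(4523, 39658)) = Add(Rational(96727224319, 848111314540), Mul(Rational(1, 13283), Pow(479, Rational(1, 2))))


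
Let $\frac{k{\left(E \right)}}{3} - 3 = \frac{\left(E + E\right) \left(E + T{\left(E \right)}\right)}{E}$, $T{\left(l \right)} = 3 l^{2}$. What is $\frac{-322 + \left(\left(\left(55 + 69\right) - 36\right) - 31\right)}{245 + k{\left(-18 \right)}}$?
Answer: $- \frac{265}{5978} \approx -0.044329$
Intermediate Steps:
$k{\left(E \right)} = 9 + 6 E + 18 E^{2}$ ($k{\left(E \right)} = 9 + 3 \frac{\left(E + E\right) \left(E + 3 E^{2}\right)}{E} = 9 + 3 \frac{2 E \left(E + 3 E^{2}\right)}{E} = 9 + 3 \left(2 E + 6 E^{2}\right) = 9 + \left(6 E + 18 E^{2}\right) = 9 + 6 E + 18 E^{2}$)
$\frac{-322 + \left(\left(\left(55 + 69\right) - 36\right) - 31\right)}{245 + k{\left(-18 \right)}} = \frac{-322 + \left(\left(\left(55 + 69\right) - 36\right) - 31\right)}{245 + \left(9 + 6 \left(-18\right) + 18 \left(-18\right)^{2}\right)} = \frac{-322 + \left(\left(124 - 36\right) - 31\right)}{245 + \left(9 - 108 + 18 \cdot 324\right)} = \frac{-322 + \left(88 - 31\right)}{245 + \left(9 - 108 + 5832\right)} = \frac{-322 + 57}{245 + 5733} = - \frac{265}{5978}$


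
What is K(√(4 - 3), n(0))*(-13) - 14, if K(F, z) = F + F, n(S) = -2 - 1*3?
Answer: -40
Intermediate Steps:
n(S) = -5 (n(S) = -2 - 3 = -5)
K(F, z) = 2*F
K(√(4 - 3), n(0))*(-13) - 14 = (2*√(4 - 3))*(-13) - 14 = (2*√1)*(-13) - 14 = (2*1)*(-13) - 14 = 2*(-13) - 14 = -26 - 14 = -40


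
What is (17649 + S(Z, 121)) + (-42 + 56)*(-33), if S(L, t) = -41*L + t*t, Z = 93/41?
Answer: 31735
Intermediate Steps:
Z = 93/41 (Z = 93*(1/41) = 93/41 ≈ 2.2683)
S(L, t) = t² - 41*L (S(L, t) = -41*L + t² = t² - 41*L)
(17649 + S(Z, 121)) + (-42 + 56)*(-33) = (17649 + (121² - 41*93/41)) + (-42 + 56)*(-33) = (17649 + (14641 - 93)) + 14*(-33) = (17649 + 14548) - 462 = 32197 - 462 = 31735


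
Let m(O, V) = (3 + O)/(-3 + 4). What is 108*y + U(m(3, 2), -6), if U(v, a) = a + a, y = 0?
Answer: -12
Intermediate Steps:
m(O, V) = 3 + O (m(O, V) = (3 + O)/1 = (3 + O)*1 = 3 + O)
U(v, a) = 2*a
108*y + U(m(3, 2), -6) = 108*0 + 2*(-6) = 0 - 12 = -12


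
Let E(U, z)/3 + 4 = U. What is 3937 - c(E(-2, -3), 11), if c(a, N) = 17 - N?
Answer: 3931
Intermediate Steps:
E(U, z) = -12 + 3*U
3937 - c(E(-2, -3), 11) = 3937 - (17 - 1*11) = 3937 - (17 - 11) = 3937 - 1*6 = 3937 - 6 = 3931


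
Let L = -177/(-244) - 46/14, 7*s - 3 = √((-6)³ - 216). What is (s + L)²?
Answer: (3641 - 2928*I*√3)²/2917264 ≈ -4.272 - 12.659*I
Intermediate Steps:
s = 3/7 + 12*I*√3/7 (s = 3/7 + √((-6)³ - 216)/7 = 3/7 + √(-216 - 216)/7 = 3/7 + √(-432)/7 = 3/7 + (12*I*√3)/7 = 3/7 + 12*I*√3/7 ≈ 0.42857 + 2.9692*I)
L = -4373/1708 (L = -177*(-1/244) - 46*1/14 = 177/244 - 23/7 = -4373/1708 ≈ -2.5603)
(s + L)² = ((3/7 + 12*I*√3/7) - 4373/1708)² = (-3641/1708 + 12*I*√3/7)²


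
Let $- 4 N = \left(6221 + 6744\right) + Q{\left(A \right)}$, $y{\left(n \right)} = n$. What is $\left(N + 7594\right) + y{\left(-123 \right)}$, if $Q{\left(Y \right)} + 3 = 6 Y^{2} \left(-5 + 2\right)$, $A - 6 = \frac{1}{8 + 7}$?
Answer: $\frac{109903}{25} \approx 4396.1$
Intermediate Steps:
$A = \frac{91}{15}$ ($A = 6 + \frac{1}{8 + 7} = 6 + \frac{1}{15} = \frac{91}{15} \approx 6.0667$)
$Q{\left(Y \right)} = -3 - 18 Y^{2}$ ($Q{\left(Y \right)} = -3 + 6 Y^{2} \left(-5 + 2\right) = -3 + 6 Y^{2} \left(-3\right) = -3 - 18 Y^{2}$)
$N = - \frac{76872}{25}$ ($N = - \frac{\left(6221 + 6744\right) - \left(3 + 18 \left(\frac{91}{15}\right)^{2}\right)}{4} = - \frac{12965 - \frac{16637}{25}}{4} = \left(- \frac{1}{4}\right) \frac{307488}{25} = - \frac{76872}{25} \approx -3074.9$)
$\left(N + 7594\right) + y{\left(-123 \right)} = \left(- \frac{76872}{25} + 7594\right) - 123 = \frac{112978}{25} - 123 = \frac{109903}{25}$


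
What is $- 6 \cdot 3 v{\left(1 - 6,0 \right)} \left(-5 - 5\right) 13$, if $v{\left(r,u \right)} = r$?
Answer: $-11700$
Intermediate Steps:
$- 6 \cdot 3 v{\left(1 - 6,0 \right)} \left(-5 - 5\right) 13 = - 6 \cdot 3 \left(1 - 6\right) \left(-5 - 5\right) 13 = - 6 \cdot 3 \left(1 - 6\right) \left(-10\right) 13 = - 6 \cdot 3 \left(-5\right) \left(-10\right) 13 = - 6 \left(\left(-15\right) \left(-10\right)\right) 13 = \left(-6\right) 150 \cdot 13 = \left(-900\right) 13 = -11700$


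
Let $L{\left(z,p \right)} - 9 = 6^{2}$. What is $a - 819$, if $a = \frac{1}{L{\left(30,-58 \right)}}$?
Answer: $- \frac{36854}{45} \approx -818.98$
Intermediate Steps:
$L{\left(z,p \right)} = 45$ ($L{\left(z,p \right)} = 9 + 6^{2} = 9 + 36 = 45$)
$a = \frac{1}{45} \approx 0.022222$
$a - 819 = \frac{1}{45} - 819 = - \frac{36854}{45}$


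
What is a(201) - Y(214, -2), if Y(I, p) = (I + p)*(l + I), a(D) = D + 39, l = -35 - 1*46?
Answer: -27956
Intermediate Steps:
l = -81 (l = -35 - 46 = -81)
a(D) = 39 + D
Y(I, p) = (-81 + I)*(I + p) (Y(I, p) = (I + p)*(-81 + I) = (-81 + I)*(I + p))
a(201) - Y(214, -2) = (39 + 201) - (214² - 81*214 - 81*(-2) + 214*(-2)) = 240 - (45796 - 17334 + 162 - 428) = 240 - 1*28196 = 240 - 28196 = -27956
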